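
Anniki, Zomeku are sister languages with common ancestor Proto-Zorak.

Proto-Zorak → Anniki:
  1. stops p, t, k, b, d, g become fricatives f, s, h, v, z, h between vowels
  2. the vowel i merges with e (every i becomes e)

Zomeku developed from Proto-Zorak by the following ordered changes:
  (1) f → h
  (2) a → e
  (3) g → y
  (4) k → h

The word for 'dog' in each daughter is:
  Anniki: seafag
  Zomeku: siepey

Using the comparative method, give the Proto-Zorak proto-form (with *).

*siapag

Position 6: Anniki has g, Zomeku has y. Anniki preserves g here (none of its changes turn any other segment into g), so the proto-segment is *g.
Position 5: Anniki has a, Zomeku has e. Anniki preserves a here (none of its changes turn any other segment into a), so the proto-segment is *a.
Position 3: Anniki has a, Zomeku has e. Anniki preserves a here (none of its changes turn any other segment into a), so the proto-segment is *a.
Continuing position by position gives *siapag; check it forward:
Anniki: *siapag > siafag > seafag  (by intervocalic lenition, vowel merger)
Zomeku: *siapag
  siapag (rule 1 does not apply)
  siapag → siepeg   [vowel merger]
  siepeg → siepey   [unconditioned shift]
  siepey (rule 4 does not apply)
  giving Zomeku siepey.
*siapag is the unique common source.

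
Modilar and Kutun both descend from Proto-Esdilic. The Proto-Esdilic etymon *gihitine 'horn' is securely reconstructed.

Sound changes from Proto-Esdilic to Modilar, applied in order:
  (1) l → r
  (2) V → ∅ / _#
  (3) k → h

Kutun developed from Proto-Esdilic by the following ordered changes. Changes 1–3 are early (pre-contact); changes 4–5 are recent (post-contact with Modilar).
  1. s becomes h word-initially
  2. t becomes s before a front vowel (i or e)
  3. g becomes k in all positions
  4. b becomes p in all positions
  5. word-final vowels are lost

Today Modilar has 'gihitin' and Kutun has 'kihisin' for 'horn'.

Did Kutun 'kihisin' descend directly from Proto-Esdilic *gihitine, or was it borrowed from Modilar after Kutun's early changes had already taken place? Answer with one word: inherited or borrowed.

If inherited, *gihitine would pass through all of Kutun's changes:
Kutun: start from *gihitine.
  rule 1: no change — gihitine
  rule 2 (palatalisation): gihitine → gihisine
  rule 3 (unconditioned shift): gihisine → kihisine
  rule 4: no change — kihisine
  rule 5 (apocope): kihisine → kihisin
  ⇒ Kutun kihisin
If borrowed from Modilar 'gihitin' after the early changes, it would undergo only the recent ones:
  rule 4 (unconditioned shift): no change (gihitin)
  rule 5 (apocope): no change (gihitin)
  ⇒ as a loan: gihitin
Kutun 'kihisin' matches the inherited outcome exactly, so it is an inherited cognate, not a loan.

inherited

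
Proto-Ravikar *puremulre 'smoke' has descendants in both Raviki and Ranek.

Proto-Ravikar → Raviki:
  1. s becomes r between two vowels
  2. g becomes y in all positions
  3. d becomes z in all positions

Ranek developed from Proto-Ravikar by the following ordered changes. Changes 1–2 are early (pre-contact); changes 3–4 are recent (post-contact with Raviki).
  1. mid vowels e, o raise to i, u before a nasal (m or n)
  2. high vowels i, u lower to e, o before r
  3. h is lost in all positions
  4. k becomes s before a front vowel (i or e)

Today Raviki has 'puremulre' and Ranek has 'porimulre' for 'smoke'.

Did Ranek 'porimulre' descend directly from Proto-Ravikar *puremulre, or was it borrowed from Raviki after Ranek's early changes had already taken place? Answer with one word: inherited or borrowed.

inherited

If inherited, *puremulre would pass through all of Ranek's changes:
Ranek: *puremulre
  puremulre → purimulre   [pre-nasal raising]
  purimulre → porimulre   [pre-rhotic lowering]
  porimulre (rule 3 does not apply)
  porimulre (rule 4 does not apply)
  giving Ranek porimulre.
If borrowed from Raviki 'puremulre' after the early changes, it would undergo only the recent ones:
  rule 3 (h-loss): no change (puremulre)
  rule 4 (palatalisation): no change (puremulre)
  ⇒ as a loan: puremulre
Ranek 'porimulre' matches the inherited outcome exactly, so it is an inherited cognate, not a loan.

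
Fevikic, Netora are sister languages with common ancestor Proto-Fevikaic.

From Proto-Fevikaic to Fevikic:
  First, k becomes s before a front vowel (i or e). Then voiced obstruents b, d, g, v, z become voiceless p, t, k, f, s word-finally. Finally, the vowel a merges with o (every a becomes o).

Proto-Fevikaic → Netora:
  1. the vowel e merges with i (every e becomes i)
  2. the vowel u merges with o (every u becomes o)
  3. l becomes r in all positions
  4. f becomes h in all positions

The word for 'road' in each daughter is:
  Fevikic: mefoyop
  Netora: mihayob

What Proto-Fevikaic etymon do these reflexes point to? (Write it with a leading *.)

*mefayob

Position 4: Fevikic has o, Netora has a. Netora preserves a here (none of its changes turn any other segment into a), so the proto-segment is *a.
Position 7: Fevikic has p, Netora has b. Netora preserves b here (none of its changes turn any other segment into b), so the proto-segment is *b.
Continuing position by position gives *mefayob; check it forward:
Fevikic: start from *mefayob.
  rule 1: no change — mefayob
  rule 2 (final devoicing): mefayob → mefayop
  rule 3 (vowel merger): mefayop → mefoyop
  ⇒ Fevikic mefoyop
Netora: start from *mefayob.
  rule 1 (vowel merger): mefayob → mifayob
  rule 2: no change — mifayob
  rule 3: no change — mifayob
  rule 4 (unconditioned shift): mifayob → mihayob
  ⇒ Netora mihayob
Only *mefayob yields all of Fevikic mefoyop, Netora mihayob.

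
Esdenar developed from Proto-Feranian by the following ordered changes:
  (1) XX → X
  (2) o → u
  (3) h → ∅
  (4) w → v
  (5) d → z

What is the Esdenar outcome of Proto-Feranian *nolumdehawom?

nulumzeavum

Esdenar: *nolumdehawom
  nolumdehawom (rule 1 does not apply)
  nolumdehawom → nulumdehawum   [vowel merger]
  nulumdehawum → nulumdeawum   [h-loss]
  nulumdeawum → nulumdeavum   [unconditioned shift]
  nulumdeavum → nulumzeavum   [unconditioned shift]
  giving Esdenar nulumzeavum.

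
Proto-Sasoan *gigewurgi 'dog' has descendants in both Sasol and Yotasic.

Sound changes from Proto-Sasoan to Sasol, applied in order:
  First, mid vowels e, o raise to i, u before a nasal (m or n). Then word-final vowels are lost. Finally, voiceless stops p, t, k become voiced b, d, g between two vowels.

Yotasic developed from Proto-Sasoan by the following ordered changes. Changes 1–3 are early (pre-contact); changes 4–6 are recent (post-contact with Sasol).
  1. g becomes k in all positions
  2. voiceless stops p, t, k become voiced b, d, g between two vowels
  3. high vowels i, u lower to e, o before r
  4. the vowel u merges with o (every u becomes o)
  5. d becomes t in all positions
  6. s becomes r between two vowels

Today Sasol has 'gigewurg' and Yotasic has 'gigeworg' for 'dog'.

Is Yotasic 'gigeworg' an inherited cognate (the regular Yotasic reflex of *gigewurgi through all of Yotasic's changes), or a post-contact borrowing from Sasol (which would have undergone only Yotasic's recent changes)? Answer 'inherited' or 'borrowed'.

borrowed

If inherited, *gigewurgi would pass through all of Yotasic's changes:
Yotasic: *gigewurgi
  gigewurgi → kikewurki   [unconditioned shift]
  kikewurki → kigewurki   [intervocalic voicing]
  kigewurki → kigeworki   [pre-rhotic lowering]
  kigeworki (rule 4 does not apply)
  kigeworki (rule 5 does not apply)
  kigeworki (rule 6 does not apply)
  giving Yotasic kigeworki.
If borrowed from Sasol 'gigewurg' after the early changes, it would undergo only the recent ones:
  rule 4 (vowel merger): gigewurg → gigeworg
  rule 5 (unconditioned shift): no change (gigeworg)
  rule 6 (rhotacism): no change (gigeworg)
  ⇒ as a loan: gigeworg
Yotasic 'gigeworg' matches the loan outcome 'gigeworg', not the inherited 'kigeworki' — it skipped the early Yotasic changes, so it was borrowed from Sasol.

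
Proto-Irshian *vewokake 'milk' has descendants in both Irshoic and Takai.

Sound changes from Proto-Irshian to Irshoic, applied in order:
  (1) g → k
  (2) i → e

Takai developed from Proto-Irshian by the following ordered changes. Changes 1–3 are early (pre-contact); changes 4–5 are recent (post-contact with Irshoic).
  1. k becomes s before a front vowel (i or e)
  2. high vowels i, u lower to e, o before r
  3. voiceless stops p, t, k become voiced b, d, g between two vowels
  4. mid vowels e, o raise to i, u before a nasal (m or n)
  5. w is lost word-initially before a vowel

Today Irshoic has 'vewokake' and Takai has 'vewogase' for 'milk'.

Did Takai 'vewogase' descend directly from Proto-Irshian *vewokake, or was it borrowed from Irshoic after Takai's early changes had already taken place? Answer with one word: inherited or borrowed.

If inherited, *vewokake would pass through all of Takai's changes:
Takai: *vewokake > vewokase > vewogase  (by palatalisation, intervocalic voicing)
If borrowed from Irshoic 'vewokake' after the early changes, it would undergo only the recent ones:
  rule 4 (pre-nasal raising): no change (vewokake)
  rule 5 (glide loss): no change (vewokake)
  ⇒ as a loan: vewokake
Takai 'vewogase' matches the inherited outcome exactly, so it is an inherited cognate, not a loan.

inherited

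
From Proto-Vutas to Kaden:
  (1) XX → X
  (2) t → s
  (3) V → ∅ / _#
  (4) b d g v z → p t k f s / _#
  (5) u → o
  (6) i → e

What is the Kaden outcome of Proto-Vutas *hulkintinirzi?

Kaden: *hulkintinirzi
  hulkintinirzi (rule 1 does not apply)
  hulkintinirzi → hulkinsinirzi   [unconditioned shift]
  hulkinsinirzi → hulkinsinirz   [apocope]
  hulkinsinirz → hulkinsinirs   [final devoicing]
  hulkinsinirs → holkinsinirs   [vowel merger]
  holkinsinirs → holkenseners   [vowel merger]
  giving Kaden holkenseners.

holkenseners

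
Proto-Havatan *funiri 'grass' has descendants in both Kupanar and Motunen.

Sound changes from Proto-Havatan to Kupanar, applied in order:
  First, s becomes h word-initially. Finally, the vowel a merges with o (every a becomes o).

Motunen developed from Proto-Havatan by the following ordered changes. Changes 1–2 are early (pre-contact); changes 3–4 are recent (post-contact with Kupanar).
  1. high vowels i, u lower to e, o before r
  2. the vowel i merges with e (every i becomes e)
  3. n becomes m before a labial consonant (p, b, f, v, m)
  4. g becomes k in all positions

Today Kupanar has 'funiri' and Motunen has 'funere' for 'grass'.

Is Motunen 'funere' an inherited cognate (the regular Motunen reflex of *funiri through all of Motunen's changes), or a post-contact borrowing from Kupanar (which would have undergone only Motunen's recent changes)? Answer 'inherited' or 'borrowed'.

If inherited, *funiri would pass through all of Motunen's changes:
Motunen: *funiri
  funiri → funeri   [pre-rhotic lowering]
  funeri → funere   [vowel merger]
  funere (rule 3 does not apply)
  funere (rule 4 does not apply)
  giving Motunen funere.
If borrowed from Kupanar 'funiri' after the early changes, it would undergo only the recent ones:
  rule 3 (nasal place assimilation): no change (funiri)
  rule 4 (unconditioned shift): no change (funiri)
  ⇒ as a loan: funiri
Motunen 'funere' matches the inherited outcome exactly, so it is an inherited cognate, not a loan.

inherited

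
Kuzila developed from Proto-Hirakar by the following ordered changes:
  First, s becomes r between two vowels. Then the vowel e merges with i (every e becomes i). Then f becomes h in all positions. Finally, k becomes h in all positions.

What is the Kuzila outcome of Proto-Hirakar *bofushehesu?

Kuzila: start from *bofushehesu.
  rule 1 (rhotacism): bofushehesu → bofusheheru
  rule 2 (vowel merger): bofusheheru → bofushihiru
  rule 3 (unconditioned shift): bofushihiru → bohushihiru
  rule 4: no change — bohushihiru
  ⇒ Kuzila bohushihiru

bohushihiru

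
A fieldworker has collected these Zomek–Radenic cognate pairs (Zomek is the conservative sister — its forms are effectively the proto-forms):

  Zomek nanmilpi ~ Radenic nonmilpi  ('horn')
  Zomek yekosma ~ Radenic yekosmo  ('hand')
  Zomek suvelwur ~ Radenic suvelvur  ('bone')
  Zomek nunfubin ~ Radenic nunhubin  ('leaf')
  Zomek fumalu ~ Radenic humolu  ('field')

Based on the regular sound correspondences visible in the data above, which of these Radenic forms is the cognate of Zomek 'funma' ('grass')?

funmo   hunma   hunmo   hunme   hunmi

fumalu ~ humolu — Zomek f corresponds to Radenic h word-initially before a back vowel.
yekosma ~ yekosmo — Zomek a corresponds to Radenic o word-finally.
Applying these to Zomek 'funma':
  funma → hunma   (f→h word-initially before a back vowel)
  hunma → hunmo   (a→o word-finally)
So the Radenic cognate is 'hunmo'.

hunmo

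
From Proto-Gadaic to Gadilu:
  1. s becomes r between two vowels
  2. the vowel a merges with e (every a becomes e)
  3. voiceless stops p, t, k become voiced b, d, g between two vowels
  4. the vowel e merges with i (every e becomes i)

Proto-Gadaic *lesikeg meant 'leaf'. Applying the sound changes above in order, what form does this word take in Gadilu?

Gadilu: start from *lesikeg.
  rule 1 (rhotacism): lesikeg → lerikeg
  rule 2: no change — lerikeg
  rule 3 (intervocalic voicing): lerikeg → lerigeg
  rule 4 (vowel merger): lerigeg → lirigig
  ⇒ Gadilu lirigig

lirigig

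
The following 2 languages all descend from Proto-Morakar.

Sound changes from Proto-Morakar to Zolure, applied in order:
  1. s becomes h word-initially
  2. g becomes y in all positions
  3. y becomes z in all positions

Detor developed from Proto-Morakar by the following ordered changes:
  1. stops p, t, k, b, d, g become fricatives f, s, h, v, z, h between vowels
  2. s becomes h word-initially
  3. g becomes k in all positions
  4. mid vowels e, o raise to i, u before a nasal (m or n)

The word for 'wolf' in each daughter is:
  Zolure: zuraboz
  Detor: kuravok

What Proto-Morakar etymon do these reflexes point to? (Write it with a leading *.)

Position 7: Zolure has z, Detor has k. Taking the neighbouring segments as reconstructed: Zolure z could go back to *g or *z or *y; Detor k could go back to *k or *g — the one source consistent with every daughter is *g.
Position 1: Zolure has z, Detor has k. Taking the neighbouring segments as reconstructed: Zolure z could go back to *g or *z or *y; Detor k could go back to *k or *g — the one source consistent with every daughter is *g.
Position 5: Zolure has b, Detor has v. Zolure preserves b here (none of its changes turn any other segment into b), so the proto-segment is *b.
Verify the candidate proto-form against each daughter:
Zolure: start from *gurabog.
  rule 1: no change — gurabog
  rule 2 (unconditioned shift): gurabog → yuraboy
  rule 3 (unconditioned shift): yuraboy → zuraboz
  ⇒ Zolure zuraboz
Detor: *gurabog
  gurabog → guravog   [intervocalic lenition]
  guravog (rule 2 does not apply)
  guravog → kuravok   [unconditioned shift]
  kuravok (rule 4 does not apply)
  giving Detor kuravok.
No other proto-form is consistent with every reflex, so the reconstruction is *gurabog.

*gurabog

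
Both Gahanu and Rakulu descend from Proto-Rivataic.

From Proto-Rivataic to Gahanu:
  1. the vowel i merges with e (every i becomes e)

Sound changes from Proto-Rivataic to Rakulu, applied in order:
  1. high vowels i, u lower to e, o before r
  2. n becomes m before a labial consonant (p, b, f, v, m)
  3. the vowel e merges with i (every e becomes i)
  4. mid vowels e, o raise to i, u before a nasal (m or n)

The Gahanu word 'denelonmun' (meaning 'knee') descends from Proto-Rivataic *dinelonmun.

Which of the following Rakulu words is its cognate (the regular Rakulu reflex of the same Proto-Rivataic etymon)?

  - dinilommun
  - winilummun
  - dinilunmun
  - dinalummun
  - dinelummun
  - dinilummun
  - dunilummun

Rakulu: *dinelonmun
  dinelonmun (rule 1 does not apply)
  dinelonmun → dinelommun   [nasal place assimilation]
  dinelommun → dinilommun   [vowel merger]
  dinilommun → dinilummun   [pre-nasal raising]
  giving Rakulu dinilummun.

dinilummun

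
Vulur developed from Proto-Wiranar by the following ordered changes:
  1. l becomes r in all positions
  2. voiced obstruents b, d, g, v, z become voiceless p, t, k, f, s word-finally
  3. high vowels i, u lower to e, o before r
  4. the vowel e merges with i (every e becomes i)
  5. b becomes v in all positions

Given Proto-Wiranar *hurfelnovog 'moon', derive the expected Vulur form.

Vulur: start from *hurfelnovog.
  rule 1 (unconditioned shift): hurfelnovog → hurfernovog
  rule 2 (final devoicing): hurfernovog → hurfernovok
  rule 3 (pre-rhotic lowering): hurfernovok → horfernovok
  rule 4 (vowel merger): horfernovok → horfirnovok
  rule 5: no change — horfirnovok
  ⇒ Vulur horfirnovok

horfirnovok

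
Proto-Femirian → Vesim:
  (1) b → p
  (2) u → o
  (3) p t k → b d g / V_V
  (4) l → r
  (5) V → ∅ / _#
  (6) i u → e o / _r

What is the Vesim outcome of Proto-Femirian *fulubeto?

Vesim: *fulubeto
  fulubeto → fulupeto   [unconditioned shift]
  fulupeto → folopeto   [vowel merger]
  folopeto → folobedo   [intervocalic voicing]
  folobedo → forobedo   [unconditioned shift]
  forobedo → forobed   [apocope]
  forobed (rule 6 does not apply)
  giving Vesim forobed.

forobed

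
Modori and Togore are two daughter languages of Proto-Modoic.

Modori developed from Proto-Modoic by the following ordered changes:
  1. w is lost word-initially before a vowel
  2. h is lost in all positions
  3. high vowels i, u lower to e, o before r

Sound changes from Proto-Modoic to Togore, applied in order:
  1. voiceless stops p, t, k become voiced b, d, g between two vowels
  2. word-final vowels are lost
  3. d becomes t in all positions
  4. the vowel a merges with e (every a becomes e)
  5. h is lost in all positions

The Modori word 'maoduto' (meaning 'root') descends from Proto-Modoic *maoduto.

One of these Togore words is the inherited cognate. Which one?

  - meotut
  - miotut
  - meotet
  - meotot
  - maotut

meotut

Togore: start from *maoduto.
  rule 1 (intervocalic voicing): maoduto → maodudo
  rule 2 (apocope): maodudo → maodud
  rule 3 (unconditioned shift): maodud → maotut
  rule 4 (vowel merger): maotut → meotut
  rule 5: no change — meotut
  ⇒ Togore meotut
Only 'meotut' matches the regular Togore development of *maoduto.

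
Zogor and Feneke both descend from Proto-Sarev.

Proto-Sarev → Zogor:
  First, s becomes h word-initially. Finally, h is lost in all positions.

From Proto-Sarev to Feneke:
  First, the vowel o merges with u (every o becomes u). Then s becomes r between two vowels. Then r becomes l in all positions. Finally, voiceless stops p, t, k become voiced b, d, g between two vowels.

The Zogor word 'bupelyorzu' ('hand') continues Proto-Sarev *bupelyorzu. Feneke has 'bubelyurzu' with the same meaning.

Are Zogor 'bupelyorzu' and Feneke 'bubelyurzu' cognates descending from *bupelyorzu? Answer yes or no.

Derive the expected Feneke reflex of *bupelyorzu:
Feneke: *bupelyorzu
  bupelyorzu → bupelyurzu   [vowel merger]
  bupelyurzu (rule 2 does not apply)
  bupelyurzu → bupelyulzu   [unconditioned shift]
  bupelyulzu → bubelyulzu   [intervocalic voicing]
  giving Feneke bubelyulzu.
The regular Feneke reflex would be 'bubelyulzu', but the attested form is 'bubelyurzu'. The correspondence is irregular, so they are not cognates (the Feneke form has a different source).

no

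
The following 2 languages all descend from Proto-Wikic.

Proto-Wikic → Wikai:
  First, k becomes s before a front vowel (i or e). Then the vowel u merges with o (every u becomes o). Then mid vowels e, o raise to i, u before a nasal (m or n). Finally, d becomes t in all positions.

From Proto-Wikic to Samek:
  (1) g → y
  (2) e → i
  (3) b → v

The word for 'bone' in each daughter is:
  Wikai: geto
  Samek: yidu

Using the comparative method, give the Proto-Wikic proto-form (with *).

*gedu

Position 4: Wikai has o, Samek has u. Samek preserves u here (none of its changes turn any other segment into u), so the proto-segment is *u.
Position 2: Wikai has e, Samek has i. Wikai preserves e here (none of its changes turn any other segment into e), so the proto-segment is *e.
This points to *gedu. Verify forward in each daughter:
Wikai: *gedu > gedo > geto  (by vowel merger, unconditioned shift)
Samek: *gedu > yedu > yidu  (by unconditioned shift, vowel merger)
Only *gedu yields all of Wikai geto, Samek yidu.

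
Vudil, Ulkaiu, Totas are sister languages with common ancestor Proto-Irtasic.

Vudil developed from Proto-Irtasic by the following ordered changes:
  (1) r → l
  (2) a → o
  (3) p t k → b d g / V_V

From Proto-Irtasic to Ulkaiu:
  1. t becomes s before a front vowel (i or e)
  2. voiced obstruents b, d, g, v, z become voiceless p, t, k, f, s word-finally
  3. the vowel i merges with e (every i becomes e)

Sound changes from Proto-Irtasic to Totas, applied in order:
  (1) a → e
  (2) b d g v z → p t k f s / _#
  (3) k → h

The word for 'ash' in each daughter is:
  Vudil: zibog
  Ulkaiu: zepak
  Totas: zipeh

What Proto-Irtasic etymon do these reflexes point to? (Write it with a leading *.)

Position 3: Vudil has b, Ulkaiu has p, Totas has p. Taking the neighbouring segments as reconstructed: Vudil b could go back to *p or *b; Ulkaiu p can only go back to *p; Totas p can only go back to *p — the one source consistent with every daughter is *p.
Position 4: Vudil has o, Ulkaiu has a, Totas has e. Ulkaiu preserves a here (none of its changes turn any other segment into a), so the proto-segment is *a.
Verify the candidate proto-form against each daughter:
Vudil: *zipag
  zipag (rule 1 does not apply)
  zipag → zipog   [vowel merger]
  zipog → zibog   [intervocalic voicing]
  giving Vudil zibog.
Ulkaiu: *zipag > zipak > zepak  (by final devoicing, vowel merger)
Totas: start from *zipag.
  rule 1 (vowel merger): zipag → zipeg
  rule 2 (final devoicing): zipeg → zipek
  rule 3 (unconditioned shift): zipek → zipeh
  ⇒ Totas zipeh
No other proto-form is consistent with every reflex, so the reconstruction is *zipag.

*zipag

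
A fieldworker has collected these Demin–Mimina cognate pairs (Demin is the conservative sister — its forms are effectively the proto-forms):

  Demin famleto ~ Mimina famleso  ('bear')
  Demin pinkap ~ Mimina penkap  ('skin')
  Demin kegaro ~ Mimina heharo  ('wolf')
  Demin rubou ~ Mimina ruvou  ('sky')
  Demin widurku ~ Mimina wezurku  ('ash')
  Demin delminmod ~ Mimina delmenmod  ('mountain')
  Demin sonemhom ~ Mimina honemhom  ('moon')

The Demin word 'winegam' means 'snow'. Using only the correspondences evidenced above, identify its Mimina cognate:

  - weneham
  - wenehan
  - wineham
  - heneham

weneham

pinkap ~ penkap, delminmod ~ delmenmod — Demin i corresponds to Mimina e after a consonant, before a nasal.
kegaro ~ heharo — Demin g corresponds to Mimina h between vowels (before a back vowel).
Applying these to Demin 'winegam':
  winegam → wenegam   (i→e after a consonant, before a nasal)
  wenegam → weneham   (g→h between vowels (before a back vowel))
So the Mimina cognate is 'weneham'.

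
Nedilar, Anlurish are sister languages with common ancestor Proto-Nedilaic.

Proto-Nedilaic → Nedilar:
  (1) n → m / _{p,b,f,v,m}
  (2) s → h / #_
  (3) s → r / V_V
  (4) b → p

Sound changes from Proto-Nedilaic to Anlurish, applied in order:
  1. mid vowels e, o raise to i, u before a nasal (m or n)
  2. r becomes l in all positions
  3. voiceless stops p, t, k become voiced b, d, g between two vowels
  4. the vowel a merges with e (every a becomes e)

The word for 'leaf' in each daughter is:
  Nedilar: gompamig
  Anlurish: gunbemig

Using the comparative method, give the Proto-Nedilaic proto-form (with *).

*gonbamig

Position 2: Nedilar has o, Anlurish has u. Nedilar preserves o here (none of its changes turn any other segment into o), so the proto-segment is *o.
Position 3: Nedilar has m, Anlurish has n. Anlurish preserves n here (none of its changes turn any other segment into n), so the proto-segment is *n.
Continuing position by position gives *gonbamig; check it forward:
Nedilar: *gonbamig > gombamig > gompamig  (by nasal place assimilation, unconditioned shift)
Anlurish: *gonbamig > gunbamig > gunbemig  (by pre-nasal raising, vowel merger)
No other proto-form is consistent with every reflex, so the reconstruction is *gonbamig.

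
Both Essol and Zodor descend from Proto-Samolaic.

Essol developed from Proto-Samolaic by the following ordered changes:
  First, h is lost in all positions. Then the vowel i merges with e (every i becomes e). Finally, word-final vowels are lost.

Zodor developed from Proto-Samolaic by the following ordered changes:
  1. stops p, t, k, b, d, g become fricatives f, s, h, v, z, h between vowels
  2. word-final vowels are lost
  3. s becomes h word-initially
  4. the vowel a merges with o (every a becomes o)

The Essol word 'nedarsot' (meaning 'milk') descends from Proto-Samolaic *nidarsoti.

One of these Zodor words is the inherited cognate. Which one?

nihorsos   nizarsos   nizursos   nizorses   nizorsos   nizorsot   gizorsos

nizorsos

Zodor: start from *nidarsoti.
  rule 1 (intervocalic lenition): nidarsoti → nizarsosi
  rule 2 (apocope): nizarsosi → nizarsos
  rule 3: no change — nizarsos
  rule 4 (vowel merger): nizarsos → nizorsos
  ⇒ Zodor nizorsos
The other candidates each miss or misapply at least one Zodor change.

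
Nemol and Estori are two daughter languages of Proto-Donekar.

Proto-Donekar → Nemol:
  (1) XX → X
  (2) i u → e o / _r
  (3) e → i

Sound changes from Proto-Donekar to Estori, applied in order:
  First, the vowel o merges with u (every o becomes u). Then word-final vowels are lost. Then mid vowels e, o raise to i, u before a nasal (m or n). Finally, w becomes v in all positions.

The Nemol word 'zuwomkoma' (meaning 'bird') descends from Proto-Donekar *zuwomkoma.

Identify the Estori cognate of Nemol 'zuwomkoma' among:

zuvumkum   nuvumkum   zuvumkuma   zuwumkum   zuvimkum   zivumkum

zuvumkum

Estori: *zuwomkoma
  zuwomkoma → zuwumkuma   [vowel merger]
  zuwumkuma → zuwumkum   [apocope]
  zuwumkum (rule 3 does not apply)
  zuwumkum → zuvumkum   [unconditioned shift]
  giving Estori zuvumkum.
Only 'zuvumkum' matches the regular Estori development of *zuwomkoma.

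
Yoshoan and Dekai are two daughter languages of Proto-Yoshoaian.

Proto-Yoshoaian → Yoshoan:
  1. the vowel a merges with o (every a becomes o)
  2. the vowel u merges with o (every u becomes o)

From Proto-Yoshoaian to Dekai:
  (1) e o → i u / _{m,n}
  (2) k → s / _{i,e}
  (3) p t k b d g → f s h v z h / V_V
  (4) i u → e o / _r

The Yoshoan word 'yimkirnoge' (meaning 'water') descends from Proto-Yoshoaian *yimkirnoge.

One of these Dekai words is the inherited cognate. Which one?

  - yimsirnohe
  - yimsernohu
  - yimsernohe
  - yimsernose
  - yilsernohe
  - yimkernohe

yimsernohe

Dekai: start from *yimkirnoge.
  rule 1: no change — yimkirnoge
  rule 2 (palatalisation): yimkirnoge → yimsirnoge
  rule 3 (intervocalic lenition): yimsirnoge → yimsirnohe
  rule 4 (pre-rhotic lowering): yimsirnohe → yimsernohe
  ⇒ Dekai yimsernohe
Only 'yimsernohe' matches the regular Dekai development of *yimkirnoge.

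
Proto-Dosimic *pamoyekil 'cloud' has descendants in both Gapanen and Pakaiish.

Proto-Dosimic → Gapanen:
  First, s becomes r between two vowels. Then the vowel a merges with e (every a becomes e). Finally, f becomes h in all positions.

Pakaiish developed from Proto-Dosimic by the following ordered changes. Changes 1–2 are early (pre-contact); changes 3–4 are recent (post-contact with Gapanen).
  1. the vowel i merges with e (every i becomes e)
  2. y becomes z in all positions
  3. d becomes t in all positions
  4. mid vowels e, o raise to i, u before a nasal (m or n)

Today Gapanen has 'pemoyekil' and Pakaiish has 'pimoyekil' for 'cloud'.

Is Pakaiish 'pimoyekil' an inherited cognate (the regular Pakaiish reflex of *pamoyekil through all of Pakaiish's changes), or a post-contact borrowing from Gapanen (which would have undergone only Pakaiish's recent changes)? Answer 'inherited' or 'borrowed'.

If inherited, *pamoyekil would pass through all of Pakaiish's changes:
Pakaiish: *pamoyekil
  pamoyekil → pamoyekel   [vowel merger]
  pamoyekel → pamozekel   [unconditioned shift]
  pamozekel (rule 3 does not apply)
  pamozekel (rule 4 does not apply)
  giving Pakaiish pamozekel.
If borrowed from Gapanen 'pemoyekil' after the early changes, it would undergo only the recent ones:
  rule 3 (unconditioned shift): no change (pemoyekil)
  rule 4 (pre-nasal raising): pemoyekil → pimoyekil
  ⇒ as a loan: pimoyekil
Pakaiish 'pimoyekil' matches the loan outcome 'pimoyekil', not the inherited 'pamozekel' — it skipped the early Pakaiish changes, so it was borrowed from Gapanen.

borrowed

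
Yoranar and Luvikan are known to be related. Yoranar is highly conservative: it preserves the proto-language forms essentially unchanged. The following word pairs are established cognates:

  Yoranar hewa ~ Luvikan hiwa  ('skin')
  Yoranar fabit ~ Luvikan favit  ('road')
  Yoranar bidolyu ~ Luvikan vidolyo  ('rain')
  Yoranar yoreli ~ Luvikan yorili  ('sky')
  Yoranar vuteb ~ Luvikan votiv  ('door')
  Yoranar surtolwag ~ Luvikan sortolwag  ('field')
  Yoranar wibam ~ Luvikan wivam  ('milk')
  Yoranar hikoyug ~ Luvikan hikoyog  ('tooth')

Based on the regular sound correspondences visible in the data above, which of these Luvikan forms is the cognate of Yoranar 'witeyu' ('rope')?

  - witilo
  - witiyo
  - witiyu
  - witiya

witiyo

hewa ~ hiwa, yoreli ~ yorili — Yoranar e corresponds to Luvikan i after a consonant, before a consonant other than r, m, n, p, b, f, v.
bidolyu ~ vidolyo — Yoranar u corresponds to Luvikan o word-finally.
Applying these to Yoranar 'witeyu':
  witeyu → witiyu   (e→i after a consonant, before a consonant other than r, m, n, p, b, f, v)
  witiyu → witiyo   (u→o word-finally)
So the Luvikan cognate is 'witiyo'.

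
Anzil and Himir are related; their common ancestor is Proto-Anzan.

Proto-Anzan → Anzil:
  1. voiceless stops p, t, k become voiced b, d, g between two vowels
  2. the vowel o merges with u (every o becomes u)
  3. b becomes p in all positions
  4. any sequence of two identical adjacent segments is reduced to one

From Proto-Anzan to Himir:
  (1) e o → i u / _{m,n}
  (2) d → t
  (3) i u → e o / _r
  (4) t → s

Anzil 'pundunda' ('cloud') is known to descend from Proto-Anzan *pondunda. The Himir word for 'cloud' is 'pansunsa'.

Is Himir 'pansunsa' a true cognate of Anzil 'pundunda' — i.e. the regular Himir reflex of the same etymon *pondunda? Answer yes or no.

no

Derive the expected Himir reflex of *pondunda:
Himir: *pondunda
  pondunda → pundunda   [pre-nasal raising]
  pundunda → puntunta   [unconditioned shift]
  puntunta (rule 3 does not apply)
  puntunta → punsunsa   [unconditioned shift]
  giving Himir punsunsa.
The regular Himir reflex would be 'punsunsa', but the attested form is 'pansunsa'. The correspondence is irregular, so they are not cognates (the Himir form has a different source).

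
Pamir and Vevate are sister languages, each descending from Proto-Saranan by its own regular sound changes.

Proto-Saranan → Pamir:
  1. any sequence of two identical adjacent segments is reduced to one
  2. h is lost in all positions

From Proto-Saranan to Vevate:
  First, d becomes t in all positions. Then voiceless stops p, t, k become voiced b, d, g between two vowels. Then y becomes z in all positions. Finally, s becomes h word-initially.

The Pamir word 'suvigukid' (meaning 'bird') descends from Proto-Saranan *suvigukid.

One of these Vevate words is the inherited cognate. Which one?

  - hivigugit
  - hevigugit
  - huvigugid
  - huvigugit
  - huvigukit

Vevate: *suvigukid
  suvigukid → suvigukit   [unconditioned shift]
  suvigukit → suvigugit   [intervocalic voicing]
  suvigugit (rule 3 does not apply)
  suvigugit → huvigugit   [debuccalisation]
  giving Vevate huvigugit.
The other candidates each miss or misapply at least one Vevate change.

huvigugit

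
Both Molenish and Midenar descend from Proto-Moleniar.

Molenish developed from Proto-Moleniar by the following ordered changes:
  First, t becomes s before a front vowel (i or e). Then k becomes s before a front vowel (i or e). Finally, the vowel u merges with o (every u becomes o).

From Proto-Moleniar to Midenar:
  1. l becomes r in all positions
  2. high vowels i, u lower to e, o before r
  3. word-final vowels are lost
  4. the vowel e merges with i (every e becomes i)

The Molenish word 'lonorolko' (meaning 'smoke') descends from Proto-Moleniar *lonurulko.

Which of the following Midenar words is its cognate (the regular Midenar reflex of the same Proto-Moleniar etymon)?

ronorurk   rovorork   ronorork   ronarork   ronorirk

ronorork

Midenar: *lonurulko > ronururko > ronororko > ronorork  (by unconditioned shift, pre-rhotic lowering, apocope)
Only 'ronorork' matches the regular Midenar development of *lonurulko.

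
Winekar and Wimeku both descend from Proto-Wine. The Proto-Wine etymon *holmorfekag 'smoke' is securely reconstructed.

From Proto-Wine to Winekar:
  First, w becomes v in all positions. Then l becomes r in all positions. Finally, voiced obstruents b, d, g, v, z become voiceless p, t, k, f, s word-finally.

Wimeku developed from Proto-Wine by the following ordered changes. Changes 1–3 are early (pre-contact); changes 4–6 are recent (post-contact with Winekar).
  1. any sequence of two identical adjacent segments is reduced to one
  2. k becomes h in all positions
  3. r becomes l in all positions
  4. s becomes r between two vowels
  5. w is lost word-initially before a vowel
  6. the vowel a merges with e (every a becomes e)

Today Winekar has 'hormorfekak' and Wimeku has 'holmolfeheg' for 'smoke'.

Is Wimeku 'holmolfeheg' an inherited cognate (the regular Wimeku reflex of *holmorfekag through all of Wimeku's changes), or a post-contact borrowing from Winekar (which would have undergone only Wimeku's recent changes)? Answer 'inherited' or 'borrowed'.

If inherited, *holmorfekag would pass through all of Wimeku's changes:
Wimeku: *holmorfekag > holmorfehag > holmolfehag > holmolfeheg  (by unconditioned shift, unconditioned shift, vowel merger)
If borrowed from Winekar 'hormorfekak' after the early changes, it would undergo only the recent ones:
  rule 4 (rhotacism): no change (hormorfekak)
  rule 5 (glide loss): no change (hormorfekak)
  rule 6 (vowel merger): hormorfekak → hormorfekek
  ⇒ as a loan: hormorfekek
Wimeku 'holmolfeheg' matches the inherited outcome exactly, so it is an inherited cognate, not a loan.

inherited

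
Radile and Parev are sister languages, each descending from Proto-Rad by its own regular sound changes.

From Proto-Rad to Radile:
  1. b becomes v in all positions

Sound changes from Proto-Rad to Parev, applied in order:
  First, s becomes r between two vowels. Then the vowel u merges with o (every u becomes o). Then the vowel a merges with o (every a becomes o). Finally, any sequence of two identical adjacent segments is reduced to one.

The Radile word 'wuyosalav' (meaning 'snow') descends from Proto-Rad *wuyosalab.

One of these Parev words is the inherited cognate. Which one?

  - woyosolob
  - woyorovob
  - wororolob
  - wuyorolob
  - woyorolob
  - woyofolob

Parev: start from *wuyosalab.
  rule 1 (rhotacism): wuyosalab → wuyoralab
  rule 2 (vowel merger): wuyoralab → woyoralab
  rule 3 (vowel merger): woyoralab → woyorolob
  rule 4: no change — woyorolob
  ⇒ Parev woyorolob
The other candidates each miss or misapply at least one Parev change.

woyorolob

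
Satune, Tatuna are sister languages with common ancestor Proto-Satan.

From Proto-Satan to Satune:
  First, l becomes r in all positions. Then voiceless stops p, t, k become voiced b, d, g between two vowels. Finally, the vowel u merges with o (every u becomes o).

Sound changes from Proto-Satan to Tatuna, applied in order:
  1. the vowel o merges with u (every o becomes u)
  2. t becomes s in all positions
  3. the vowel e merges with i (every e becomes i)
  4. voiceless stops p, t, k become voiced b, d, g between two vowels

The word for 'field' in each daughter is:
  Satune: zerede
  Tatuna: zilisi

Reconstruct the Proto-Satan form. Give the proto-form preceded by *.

Position 4: Satune has e, Tatuna has i. Satune preserves e here (none of its changes turn any other segment into e), so the proto-segment is *e.
Position 5: Satune has d, Tatuna has s. Taking the neighbouring segments as reconstructed: Satune d could go back to *t or *d; Tatuna s could go back to *t or *s — the one source consistent with every daughter is *t.
Position 3: Satune has r, Tatuna has l. Tatuna preserves l here (none of its changes turn any other segment into l), so the proto-segment is *l.
This points to *zelete. Verify forward in each daughter:
Satune: *zelete
  zelete → zerete   [unconditioned shift]
  zerete → zerede   [intervocalic voicing]
  zerede (rule 3 does not apply)
  giving Satune zerede.
Tatuna: *zelete
  zelete (rule 1 does not apply)
  zelete → zelese   [unconditioned shift]
  zelese → zilisi   [vowel merger]
  zilisi (rule 4 does not apply)
  giving Tatuna zilisi.
No other proto-form is consistent with every reflex, so the reconstruction is *zelete.

*zelete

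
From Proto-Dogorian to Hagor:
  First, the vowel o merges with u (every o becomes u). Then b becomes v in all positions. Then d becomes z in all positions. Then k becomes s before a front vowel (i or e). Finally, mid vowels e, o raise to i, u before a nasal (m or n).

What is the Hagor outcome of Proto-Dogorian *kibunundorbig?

sivununzurvig

Hagor: *kibunundorbig > kibunundurbig > kivunundurvig > kivununzurvig > sivununzurvig  (by vowel merger, unconditioned shift, unconditioned shift, palatalisation)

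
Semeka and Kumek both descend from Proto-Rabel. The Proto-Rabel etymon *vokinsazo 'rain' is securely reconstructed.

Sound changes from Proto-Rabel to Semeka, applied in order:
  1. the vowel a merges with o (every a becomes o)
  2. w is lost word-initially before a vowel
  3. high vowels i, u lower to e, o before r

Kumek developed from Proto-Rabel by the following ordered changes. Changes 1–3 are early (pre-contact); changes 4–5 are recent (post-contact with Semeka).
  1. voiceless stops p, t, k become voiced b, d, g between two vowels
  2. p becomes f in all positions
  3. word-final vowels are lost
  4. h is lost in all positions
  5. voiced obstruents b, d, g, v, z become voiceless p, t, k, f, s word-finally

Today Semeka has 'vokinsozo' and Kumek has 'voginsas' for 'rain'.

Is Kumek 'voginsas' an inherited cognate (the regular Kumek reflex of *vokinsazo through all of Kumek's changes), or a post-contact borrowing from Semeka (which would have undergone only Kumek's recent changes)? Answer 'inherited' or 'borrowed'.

If inherited, *vokinsazo would pass through all of Kumek's changes:
Kumek: start from *vokinsazo.
  rule 1 (intervocalic voicing): vokinsazo → voginsazo
  rule 2: no change — voginsazo
  rule 3 (apocope): voginsazo → voginsaz
  rule 4: no change — voginsaz
  rule 5 (final devoicing): voginsaz → voginsas
  ⇒ Kumek voginsas
If borrowed from Semeka 'vokinsozo' after the early changes, it would undergo only the recent ones:
  rule 4 (h-loss): no change (vokinsozo)
  rule 5 (final devoicing): no change (vokinsozo)
  ⇒ as a loan: vokinsozo
Kumek 'voginsas' matches the inherited outcome exactly, so it is an inherited cognate, not a loan.

inherited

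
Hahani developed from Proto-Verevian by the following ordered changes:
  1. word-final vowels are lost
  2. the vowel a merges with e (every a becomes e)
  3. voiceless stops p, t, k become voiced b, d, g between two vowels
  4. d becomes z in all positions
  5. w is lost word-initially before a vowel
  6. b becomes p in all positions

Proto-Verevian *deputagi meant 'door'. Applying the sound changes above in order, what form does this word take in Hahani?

Hahani: start from *deputagi.
  rule 1 (apocope): deputagi → deputag
  rule 2 (vowel merger): deputag → deputeg
  rule 3 (intervocalic voicing): deputeg → debudeg
  rule 4 (unconditioned shift): debudeg → zebuzeg
  rule 5: no change — zebuzeg
  rule 6 (unconditioned shift): zebuzeg → zepuzeg
  ⇒ Hahani zepuzeg

zepuzeg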